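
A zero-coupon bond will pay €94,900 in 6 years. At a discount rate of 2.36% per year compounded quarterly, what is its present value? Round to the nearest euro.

Growth factor = (1 + 0.0059)^24 ≈ 1.1516364326.
P = 94,900/1.1516364326 ≈ 82,404.4788.

€82,404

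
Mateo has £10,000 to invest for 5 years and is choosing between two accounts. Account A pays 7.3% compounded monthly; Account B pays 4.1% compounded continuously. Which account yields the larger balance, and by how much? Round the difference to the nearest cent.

A: (1 + 0.073/12)^60 ≈ 1.4389220743, so 10,000 × 1.4389220743 ≈ 14,389.2207.
B: e^(0.041·5) = e^0.205 ≈ 1.227525065, so 10,000 × 1.227525065 ≈ 12,275.2506.
Difference ≈ 2,113.9701 in favor of A.

Account A, by £2,113.97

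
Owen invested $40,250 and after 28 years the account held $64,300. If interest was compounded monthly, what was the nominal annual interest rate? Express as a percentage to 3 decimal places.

The 336-period growth factor is 64,300/40,250 = 1.59752.
r/12 = 1.59752^(1/336) − 1 ≈ 0.00139517, so r ≈ 12·0.00139517 = 1.67420%.

1.674%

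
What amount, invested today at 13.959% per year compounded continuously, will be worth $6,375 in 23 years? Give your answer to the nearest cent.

$257.13

P = A·e^(−rt) = 6,375·e^(−3.21057).
e^(−3.21057) ≈ 0.04033361656, so P ≈ 257.1268.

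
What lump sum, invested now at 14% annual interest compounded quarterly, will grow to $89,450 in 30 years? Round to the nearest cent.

$1,441.25

Periodic rate = 14%/4 = 0.035; 120 periods.
P = 89,450/(1 + 0.035)^120 ≈ 89,450/62.064316241 ≈ 1,441.2468.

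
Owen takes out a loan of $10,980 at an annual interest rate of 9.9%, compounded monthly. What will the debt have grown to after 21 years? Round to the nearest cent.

$87,055.55

Growth factor = (1 + 0.00825)^252 ≈ 7.9285566076.
A ≈ 10,980 × 7.9285566076 ≈ 87,055.5516.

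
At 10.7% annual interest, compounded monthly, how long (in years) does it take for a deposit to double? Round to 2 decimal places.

6.51 years

(1 + 0.00891667)^(12t) = 2.
12t = ln 2 / ln(1 + 0.00891667) ≈ 0.69315/0.00887715 ≈ 78.0822.
t ≈ 6.5068.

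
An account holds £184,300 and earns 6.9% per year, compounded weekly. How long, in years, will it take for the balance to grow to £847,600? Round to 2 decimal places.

22.13 years

(1 + 0.00132692)^(52t) = 847,600/184,300 = 4.599.
52t·ln(1 + 0.00132692) = ln(4.599); 52t = 1.5258/0.00132604 ≈ 1150.6741.
t ≈ 22.1283 years.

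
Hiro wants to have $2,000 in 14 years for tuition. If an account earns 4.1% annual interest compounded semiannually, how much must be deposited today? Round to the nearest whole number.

$1,133

Growth factor = (1 + 0.0205)^28 ≈ 1.765079429.
P = 2,000/1.765079429 ≈ 1,133.0935.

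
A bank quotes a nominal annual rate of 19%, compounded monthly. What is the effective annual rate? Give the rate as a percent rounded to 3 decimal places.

20.745%

EAR = (1 + 19%/12)^12 − 1 = (1 + 0.0158333)^12 − 1.
(1 + 0.0158333)^12 ≈ 1.207451, so EAR ≈ 20.74510%.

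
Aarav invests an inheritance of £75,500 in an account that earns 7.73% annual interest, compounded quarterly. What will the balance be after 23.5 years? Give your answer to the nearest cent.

Growth factor = (1 + 0.019325)^94 ≈ 6.04493355075.
A ≈ 75,500 × 6.04493355075 ≈ 456,392.4831.

£456,392.48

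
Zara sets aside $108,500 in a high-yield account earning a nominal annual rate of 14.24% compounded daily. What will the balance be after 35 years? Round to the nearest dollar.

$15,831,837

Periodic rate = 14.24%/365 = 0.000390137; periods = 365·35 = 12775.
A = 108,500·(1 + 0.1424/365)^12775 ≈ 108,500·145.9155502514 ≈ 15,831,837.2023.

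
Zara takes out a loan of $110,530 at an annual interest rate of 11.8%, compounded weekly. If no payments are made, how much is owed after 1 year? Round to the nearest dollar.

$124,357

Growth factor = (1 + 0.118/52)^52 ≈ 1.12509369607.
A ≈ 110,530 × 1.12509369607 ≈ 124,356.6062.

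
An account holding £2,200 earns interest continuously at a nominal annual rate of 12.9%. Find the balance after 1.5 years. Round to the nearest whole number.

A = P·e^(rt) = 2,200·e^(0.129·1.5) = 2,200·e^0.1935.
e^0.1935 ≈ 1.213489387, so A ≈ 2,669.6767.

£2,670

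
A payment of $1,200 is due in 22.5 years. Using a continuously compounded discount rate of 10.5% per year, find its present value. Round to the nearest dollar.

P = A·e^(−rt) = 1,200·e^(−2.3625).
e^(−2.3625) ≈ 0.09418446746, so P ≈ 113.0214.

$113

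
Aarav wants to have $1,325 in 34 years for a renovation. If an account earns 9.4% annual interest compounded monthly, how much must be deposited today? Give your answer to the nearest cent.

Periodic rate = 9.4%/12 = 0.00783333; 408 periods.
P = 1,325/(1 + 0.094/12)^408 ≈ 1,325/24.1322066 ≈ 54.9059.

$54.91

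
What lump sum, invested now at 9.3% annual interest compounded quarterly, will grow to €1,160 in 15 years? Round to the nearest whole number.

Growth factor = (1 + 0.02325)^60 ≈ 3.971048571.
P = 1,160/3.971048571 ≈ 292.1143.

€292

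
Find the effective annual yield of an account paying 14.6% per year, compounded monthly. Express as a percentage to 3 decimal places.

15.618%

One year is 12 periods at 0.0121667 each: (1 + 0.0121667)^12 ≈ 1.156177.
EAR = 1.156177 − 1 ≈ 15.61771%.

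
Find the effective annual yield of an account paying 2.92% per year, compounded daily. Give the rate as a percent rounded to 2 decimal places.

EAR = (1 + 2.92%/365)^365 − 1 = (1 + 0.00008)^365 − 1.
(1 + 0.00008)^365 ≈ 1.029629, so EAR ≈ 2.96293%.

2.96%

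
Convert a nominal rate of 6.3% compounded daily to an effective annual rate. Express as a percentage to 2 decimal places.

6.50%

EAR = (1 + 6.3%/365)^365 − 1 = (1 + 0.000172603)^365 − 1.
(1 + 0.000172603)^365 ≈ 1.065021, so EAR ≈ 6.50210%.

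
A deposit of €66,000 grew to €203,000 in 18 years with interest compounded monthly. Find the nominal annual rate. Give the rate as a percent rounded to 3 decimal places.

6.258%

(1 + r/12)^216 = 203,000/66,000 = 3.07576.
1 + r/12 = 3.07576^(1/216) ≈ 1.005215, so r/12 ≈ 0.00521518.
r ≈ 12·0.00521518 = 6.25821%.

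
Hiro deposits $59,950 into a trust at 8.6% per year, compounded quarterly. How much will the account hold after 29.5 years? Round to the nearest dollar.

$737,763

Periodic rate = 8.6%/4 = 0.0215; periods = 4·29.5 = 118.
A = 59,950·(1 + 0.0215)^118 ≈ 59,950·12.3063078285 ≈ 737,763.1543.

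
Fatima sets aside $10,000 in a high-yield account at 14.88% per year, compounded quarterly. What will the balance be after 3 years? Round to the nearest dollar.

Growth factor = (1 + 0.0372)^12 ≈ 1.5500656675.
A ≈ 10,000 × 1.5500656675 ≈ 15,500.6567.

$15,501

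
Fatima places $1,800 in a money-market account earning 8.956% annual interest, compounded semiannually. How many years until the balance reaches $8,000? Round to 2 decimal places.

(1 + 0.04478)^(2t) = 8,000/1,800 = 4.4444.
2t·ln(1 + 0.04478) = ln(4.4444); 2t = 1.4917/0.0438063 ≈ 34.0511.
t ≈ 17.0256 years.

17.03 years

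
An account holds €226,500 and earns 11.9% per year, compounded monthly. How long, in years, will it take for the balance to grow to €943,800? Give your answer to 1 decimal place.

We need (1 + 0.00991667)^(12t) = 4.1669, so 12t = ln 4.1669 / ln 1.009917 ≈ 144.6286.
t ≈ 144.6286/12 = 12.0524 years.

12.1 years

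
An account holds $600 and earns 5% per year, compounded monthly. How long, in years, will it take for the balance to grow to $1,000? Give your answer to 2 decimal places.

We need (1 + 0.00416667)^(12t) = 1.6667, so 12t = ln 1.6667 / ln 1.004167 ≈ 122.8534.
t ≈ 122.8534/12 = 10.2378 years.

10.24 years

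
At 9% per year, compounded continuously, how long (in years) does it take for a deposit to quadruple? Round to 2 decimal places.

15.40 years

e^(0.09t) = 4, so 0.09t = ln 4 ≈ 1.3863.
t ≈ 1.3863/0.09 ≈ 15.4033.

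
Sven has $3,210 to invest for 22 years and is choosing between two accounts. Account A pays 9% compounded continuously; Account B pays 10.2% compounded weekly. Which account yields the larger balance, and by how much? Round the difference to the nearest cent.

Account A growth factor: e^(0.09·22) = e^1.98 ≈ 7.2427429852; balance ≈ 23,249.2050.
Account B growth factor: (1 + 0.102/52)^1144 ≈ 9.4102735908; balance ≈ 30,206.9782.
Account B is larger by 6,957.7732.

Account B, by $6,957.77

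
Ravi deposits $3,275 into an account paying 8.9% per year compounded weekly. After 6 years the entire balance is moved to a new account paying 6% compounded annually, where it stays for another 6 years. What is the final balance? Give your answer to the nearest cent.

Phase 1: 3,275·(1 + 0.089/52)^312 ≈ 5,583.7546.
Phase 2: 5,583.7546·(1 + 0.06)^6 ≈ 7,920.6626.

$7,920.66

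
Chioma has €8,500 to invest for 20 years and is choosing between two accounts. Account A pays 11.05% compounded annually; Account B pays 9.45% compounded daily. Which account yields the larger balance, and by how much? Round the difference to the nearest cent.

Account A growth factor: (1 + 0.1105)^20 ≈ 8.1352566338; balance ≈ 69,149.6814.
Account B growth factor: (1 + 0.0945/365)^7300 ≈ 6.6177496348; balance ≈ 56,250.8719.
Account A is larger by 12,898.8095.

Account A, by €12,898.81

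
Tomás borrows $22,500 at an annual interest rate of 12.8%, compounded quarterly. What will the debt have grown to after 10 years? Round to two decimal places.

$79,317.75

Periodic rate = 12.8%/4 = 0.032; periods = 4·10 = 40.
A = 22,500·(1 + 0.032)^40 ≈ 22,500·3.5252335253 ≈ 79,317.7543.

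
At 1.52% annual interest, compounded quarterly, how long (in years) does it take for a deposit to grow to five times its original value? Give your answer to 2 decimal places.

(1 + 0.0038)^(4t) = 5.
4t = ln 5 / ln(1 + 0.0038) ≈ 1.6094/0.0037928 ≈ 424.3405.
t ≈ 106.0851.

106.09 years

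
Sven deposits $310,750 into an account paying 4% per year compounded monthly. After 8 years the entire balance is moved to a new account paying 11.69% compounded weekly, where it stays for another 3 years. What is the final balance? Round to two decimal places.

After 8 years at 4%: 310,750 × 1.37639511923 ≈ 427,714.7833.
Then 3 years at 11.69%: 427,714.7833 × 1.41950240262 ≈ 607,142.1625.

$607,142.16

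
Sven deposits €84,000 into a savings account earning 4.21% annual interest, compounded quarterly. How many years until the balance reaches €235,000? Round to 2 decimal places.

We need (1 + 0.010525)^(4t) = 2.7976, so 4t = ln 2.7976 / ln 1.010525 ≈ 98.2587.
t ≈ 98.2587/4 = 24.5647 years.

24.56 years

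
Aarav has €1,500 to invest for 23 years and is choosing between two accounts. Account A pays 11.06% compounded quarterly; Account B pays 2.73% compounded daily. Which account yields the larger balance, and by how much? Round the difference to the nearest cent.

Account A growth factor: (1 + 0.02765)^92 ≈ 12.295914791; balance ≈ 18,443.8722.
Account B growth factor: (1 + 0.0273/365)^8395 ≈ 1.87362774; balance ≈ 2,810.4416.
Account A is larger by 15,633.4306.

Account A, by €15,633.43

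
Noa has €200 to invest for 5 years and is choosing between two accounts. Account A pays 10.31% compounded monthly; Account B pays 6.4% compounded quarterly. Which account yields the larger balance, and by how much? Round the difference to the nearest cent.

Account A, by €59.43

A: (1 + 0.1031/12)^60 ≈ 1.67079256, so 200 × 1.67079256 ≈ 334.1585.
B: (1 + 0.016)^20 ≈ 1.37364389, so 200 × 1.37364389 ≈ 274.7288.
Difference ≈ 59.4297 in favor of A.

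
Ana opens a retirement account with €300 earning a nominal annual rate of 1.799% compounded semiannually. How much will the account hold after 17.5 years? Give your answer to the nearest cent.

€410.43

Periodic rate = 1.799%/2 = 0.008995; periods = 2·17.5 = 35.
A = 300·(1 + 0.008995)^35 ≈ 300·1.3680926 ≈ 410.4278.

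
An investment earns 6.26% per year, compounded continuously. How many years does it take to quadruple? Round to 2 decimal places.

22.15 years

e^(0.0626t) = 4, so 0.0626t = ln 4 ≈ 1.3863.
t ≈ 1.3863/0.0626 ≈ 22.1453.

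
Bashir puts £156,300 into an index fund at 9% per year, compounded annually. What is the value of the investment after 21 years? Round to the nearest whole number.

Growth factor = (1 + 0.09)^21 ≈ 6.10880773688.
A ≈ 156,300 × 6.10880773688 ≈ 954,806.6493.

£954,807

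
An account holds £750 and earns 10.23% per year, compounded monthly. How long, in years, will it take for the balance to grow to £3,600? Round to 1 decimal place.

15.4 years

We need (1 + 0.008525)^(12t) = 4.8, so 12t = ln 4.8 / ln 1.008525 ≈ 184.7851.
t ≈ 184.7851/12 = 15.3988 years.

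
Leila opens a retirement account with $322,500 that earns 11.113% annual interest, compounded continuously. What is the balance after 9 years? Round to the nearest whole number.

$876,795

A = P·e^(rt) = 322,500·e^(0.11113·9) = 322,500·e^1.00017.
e^1.00017 ≈ 2.71874397565, so A ≈ 876,794.9321.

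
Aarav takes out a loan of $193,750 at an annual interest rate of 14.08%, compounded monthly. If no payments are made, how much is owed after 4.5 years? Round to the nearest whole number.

Growth factor = (1 + 0.1408/12)^54 ≈ 1.87744479854.
A ≈ 193,750 × 1.87744479854 ≈ 363,754.9297.

$363,755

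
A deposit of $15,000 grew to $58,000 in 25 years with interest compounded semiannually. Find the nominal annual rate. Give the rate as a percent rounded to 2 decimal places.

(1 + r/2)^50 = 58,000/15,000 = 3.86667.
1 + r/2 = 3.86667^(1/50) ≈ 1.027417, so r/2 ≈ 0.027417.
r ≈ 2·0.027417 = 5.48339%.

5.48%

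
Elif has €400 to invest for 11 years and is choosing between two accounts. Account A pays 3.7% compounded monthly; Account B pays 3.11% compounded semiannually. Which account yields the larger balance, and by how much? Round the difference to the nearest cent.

A: (1 + 0.037/12)^132 ≈ 1.5013637, so 400 × 1.5013637 ≈ 600.5455.
B: (1 + 0.01555)^22 ≈ 1.40419955, so 400 × 1.40419955 ≈ 561.6798.
Difference ≈ 38.8657 in favor of A.

Account A, by €38.87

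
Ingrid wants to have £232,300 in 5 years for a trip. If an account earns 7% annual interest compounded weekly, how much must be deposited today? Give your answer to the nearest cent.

£163,737.58

Growth factor = (1 + 0.07/52)^260 ≈ 1.41873358804.
P = 232,300/1.41873358804 ≈ 163,737.5769.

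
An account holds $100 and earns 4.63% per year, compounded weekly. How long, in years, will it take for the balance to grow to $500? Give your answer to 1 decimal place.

We need (1 + 0.000890385)^(52t) = 5, so 52t = ln 5 / ln 1.00089 ≈ 1808.3807.
t ≈ 1808.3807/52 = 34.7766 years.

34.8 years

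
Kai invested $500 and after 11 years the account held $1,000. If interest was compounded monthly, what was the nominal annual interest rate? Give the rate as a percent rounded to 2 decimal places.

(1 + r/12)^132 = 1,000/500 = 2.
1 + r/12 = 2^(1/132) ≈ 1.005265, so r/12 ≈ 0.00526493.
r ≈ 12·0.00526493 = 6.31791%.

6.32%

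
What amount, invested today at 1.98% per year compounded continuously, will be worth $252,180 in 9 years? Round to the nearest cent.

P = A·e^(−rt) = 252,180·e^(−0.1782).
e^(−0.1782) ≈ 0.836775051742, so P ≈ 211,017.9325.

$211,017.93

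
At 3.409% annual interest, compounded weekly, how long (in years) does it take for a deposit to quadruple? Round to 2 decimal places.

40.68 years

(1 + 0.000655577)^(52t) = 4.
52t = ln 4 / ln(1 + 0.000655577) ≈ 1.3863/0.000655362 ≈ 2115.3105.
t ≈ 40.6790.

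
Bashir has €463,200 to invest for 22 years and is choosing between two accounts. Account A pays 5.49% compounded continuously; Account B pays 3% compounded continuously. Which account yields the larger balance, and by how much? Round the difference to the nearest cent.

Account A, by €653,724.70

Account A growth factor: e^(0.0549·22) = e^1.2078 ≈ 3.346115095798; balance ≈ 1,549,920.5124.
Account B growth factor: e^(0.03·22) = e^0.66 ≈ 1.9347923344; balance ≈ 896,195.8093.
Account A is larger by 653,724.7031.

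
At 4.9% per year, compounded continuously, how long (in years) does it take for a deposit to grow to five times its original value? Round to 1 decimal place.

32.8 years

e^(0.049t) = 5, so 0.049t = ln 5 ≈ 1.6094.
t ≈ 1.6094/0.049 ≈ 32.8457.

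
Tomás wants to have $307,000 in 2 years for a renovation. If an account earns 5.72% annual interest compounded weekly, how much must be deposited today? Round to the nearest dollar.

$273,831

Growth factor = (1 + 0.0011)^104 ≈ 1.12113002338.
P = 307,000/1.12113002338 ≈ 273,830.8614.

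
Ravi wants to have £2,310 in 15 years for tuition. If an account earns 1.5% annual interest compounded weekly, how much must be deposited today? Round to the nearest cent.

£1,844.63

Growth factor = (1 + 0.015/52)^780 ≈ 1.252282084.
P = 2,310/1.252282084 ≈ 1,844.6323.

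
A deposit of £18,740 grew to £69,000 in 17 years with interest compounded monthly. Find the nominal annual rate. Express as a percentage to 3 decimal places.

7.692%

(1 + r/12)^204 = 69,000/18,740 = 3.68196.
1 + r/12 = 3.68196^(1/204) ≈ 1.00641, so r/12 ≈ 0.0064099.
r ≈ 12·0.0064099 = 7.69188%.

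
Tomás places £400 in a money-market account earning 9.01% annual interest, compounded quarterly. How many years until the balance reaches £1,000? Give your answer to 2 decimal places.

10.28 years

We need (1 + 0.022525)^(4t) = 2.5, so 4t = ln 2.5 / ln 1.022525 ≈ 41.1353.
t ≈ 41.1353/4 = 10.2838 years.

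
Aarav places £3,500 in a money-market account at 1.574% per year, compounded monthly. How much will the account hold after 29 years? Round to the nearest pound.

£5,523

Growth factor = (1 + 0.01574/12)^348 ≈ 1.578004225.
A ≈ 3,500 × 1.578004225 ≈ 5,523.0148.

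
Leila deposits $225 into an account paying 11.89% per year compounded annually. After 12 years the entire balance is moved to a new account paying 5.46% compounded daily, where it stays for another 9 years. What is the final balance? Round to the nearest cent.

After 12 years at 11.89%: 225 × 3.850306355 ≈ 866.3189.
Then 9 years at 5.46%: 866.3189 × 1.634542992 ≈ 1,416.0355.

$1,416.04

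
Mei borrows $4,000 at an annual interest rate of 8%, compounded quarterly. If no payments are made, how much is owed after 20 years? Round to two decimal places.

Periodic rate = 8%/4 = 0.02; periods = 4·20 = 80.
A = 4,000·(1 + 0.02)^80 ≈ 4,000·4.8754391561 ≈ 19,501.7566.

$19,501.76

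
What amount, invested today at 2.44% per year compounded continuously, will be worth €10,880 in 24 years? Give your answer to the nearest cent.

€6,057.68

P = A·e^(−rt) = 10,880·e^(−0.5856).
e^(−0.5856) ≈ 0.55677169855, so P ≈ 6,057.6761.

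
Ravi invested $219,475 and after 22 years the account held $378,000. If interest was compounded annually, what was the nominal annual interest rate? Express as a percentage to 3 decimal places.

The 22-period growth factor is 378,000/219,475 = 1.72229.
r = 1.72229^(1/22) − 1 ≈ 0.0250195, i.e. 2.50195%.

2.502%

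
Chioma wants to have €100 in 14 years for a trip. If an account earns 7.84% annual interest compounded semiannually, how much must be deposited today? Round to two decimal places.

€34.07

Growth factor = (1 + 0.0392)^28 ≈ 2.9347821.
P = 100/2.9347821 ≈ 34.0741.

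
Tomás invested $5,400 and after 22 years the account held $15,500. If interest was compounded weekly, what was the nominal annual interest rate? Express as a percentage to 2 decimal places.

The 1144-period growth factor is 15,500/5,400 = 2.87037.
r/52 = 2.87037^(1/1144) − 1 ≈ 0.000922139, so r ≈ 52·0.000922139 = 4.79512%.

4.80%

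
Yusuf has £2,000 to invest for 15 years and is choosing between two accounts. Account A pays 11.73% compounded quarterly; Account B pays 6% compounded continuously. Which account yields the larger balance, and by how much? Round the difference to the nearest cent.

Account A, by £6,409.52

Account A growth factor: (1 + 0.029325)^60 ≈ 5.6643653399; balance ≈ 11,328.7307.
Account B growth factor: e^(0.06·15) = e^0.9 ≈ 2.459603111; balance ≈ 4,919.2062.
Account A is larger by 6,409.5245.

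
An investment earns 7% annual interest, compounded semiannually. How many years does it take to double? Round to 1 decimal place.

10.1 years

(1 + 0.035)^(2t) = 2.
2t = ln 2 / ln(1 + 0.035) ≈ 0.69315/0.0344014 ≈ 20.1488.
t ≈ 10.0744.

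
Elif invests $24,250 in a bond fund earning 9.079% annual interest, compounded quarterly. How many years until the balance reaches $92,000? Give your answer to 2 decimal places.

14.85 years

(1 + 0.0226975)^(4t) = 92,000/24,250 = 3.7938.
4t·ln(1 + 0.0226975) = ln(3.7938); 4t = 1.3334/0.0224437 ≈ 59.4095.
t ≈ 14.8524 years.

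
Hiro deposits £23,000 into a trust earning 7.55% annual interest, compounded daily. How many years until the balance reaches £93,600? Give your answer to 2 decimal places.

18.59 years

(1 + 0.000206849)^(365t) = 93,600/23,000 = 4.0696.
365t·ln(1 + 0.000206849) = ln(4.0696); 365t = 1.4035/0.000206828 ≈ 6786.0090.
t ≈ 18.5918 years.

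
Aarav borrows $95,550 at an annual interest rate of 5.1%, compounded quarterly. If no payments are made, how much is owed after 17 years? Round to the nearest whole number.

Periodic rate = 5.1%/4 = 0.01275; periods = 4·17 = 68.
A = 95,550·(1 + 0.01275)^68 ≈ 95,550·2.36675403488 ≈ 226,143.3480.

$226,143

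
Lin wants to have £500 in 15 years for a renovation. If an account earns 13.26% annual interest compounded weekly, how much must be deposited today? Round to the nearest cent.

£68.59

Growth factor = (1 + 0.00255)^780 ≈ 7.28974326.
P = 500/7.28974326 ≈ 68.5895.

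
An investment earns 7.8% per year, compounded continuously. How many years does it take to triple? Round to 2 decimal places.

14.08 years

e^(0.078t) = 3, so 0.078t = ln 3 ≈ 1.0986.
t ≈ 1.0986/0.078 ≈ 14.0848.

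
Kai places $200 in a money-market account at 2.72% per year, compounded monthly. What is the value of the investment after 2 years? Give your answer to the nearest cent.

$211.17

Growth factor = (1 + 0.0272/12)^24 ≈ 1.05584188.
A ≈ 200 × 1.05584188 ≈ 211.1684.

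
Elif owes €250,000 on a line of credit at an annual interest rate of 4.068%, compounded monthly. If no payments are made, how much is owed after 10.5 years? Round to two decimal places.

€382,940.09

Periodic rate = 4.068%/12 = 0.00339; periods = 12·10.5 = 126.
A = 250,000·(1 + 0.00339)^126 ≈ 250,000·1.53176035033 ≈ 382,940.0876.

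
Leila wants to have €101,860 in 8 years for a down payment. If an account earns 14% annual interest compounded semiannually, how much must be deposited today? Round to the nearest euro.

€34,504

Periodic rate = 14%/2 = 0.07; 16 periods.
P = 101,860/(1 + 0.07)^16 ≈ 101,860/2.95216374857 ≈ 34,503.5061.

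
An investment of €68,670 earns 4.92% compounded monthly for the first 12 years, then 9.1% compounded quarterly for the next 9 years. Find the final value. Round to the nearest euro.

€278,197

After 12 years at 4.92%: 68,670 × 1.80253314448 ≈ 123,779.9510.
Then 9 years at 9.1%: 123,779.9510 × 2.24750969668 ≈ 278,196.6402.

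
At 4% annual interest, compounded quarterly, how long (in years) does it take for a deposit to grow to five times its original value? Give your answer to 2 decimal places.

40.44 years

(1 + 0.01)^(4t) = 5.
4t = ln 5 / ln(1 + 0.01) ≈ 1.6094/0.00995033 ≈ 161.7472.
t ≈ 40.4368.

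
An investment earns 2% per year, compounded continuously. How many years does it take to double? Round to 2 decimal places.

e^(0.02t) = 2, so 0.02t = ln 2 ≈ 0.69315.
t ≈ 0.69315/0.02 ≈ 34.6574.

34.66 years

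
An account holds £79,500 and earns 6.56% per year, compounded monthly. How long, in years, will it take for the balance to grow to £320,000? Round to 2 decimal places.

21.29 years

(1 + 0.00546667)^(12t) = 320,000/79,500 = 4.0252.
12t·ln(1 + 0.00546667) = ln(4.0252); 12t = 1.3926/0.00545178 ≈ 255.4330.
t ≈ 21.2861 years.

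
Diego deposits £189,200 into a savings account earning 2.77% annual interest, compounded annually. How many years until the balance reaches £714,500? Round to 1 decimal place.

We need (1 + 0.0277)^t = 3.7764, so t = ln 3.7764 / ln 1.0277 ≈ 48.6317.

48.6 years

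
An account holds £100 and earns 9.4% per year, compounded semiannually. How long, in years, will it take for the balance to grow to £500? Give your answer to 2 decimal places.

17.52 years

(1 + 0.047)^(2t) = 500/100 = 5.
2t·ln(1 + 0.047) = ln(5); 2t = 1.6094/0.0459289 ≈ 35.0419.
t ≈ 17.5210 years.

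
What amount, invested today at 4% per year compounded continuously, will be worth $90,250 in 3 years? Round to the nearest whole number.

$80,045

P = A·e^(−rt) = 90,250·e^(−0.12).
e^(−0.12) ≈ 0.88692043672, so P ≈ 80,044.5694.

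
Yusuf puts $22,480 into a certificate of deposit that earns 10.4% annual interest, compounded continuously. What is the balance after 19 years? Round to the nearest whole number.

$162,167

A = P·e^(rt) = 22,480·e^(0.104·19) = 22,480·e^1.976.
e^1.976 ≈ 7.21382987799, so A ≈ 162,166.8957.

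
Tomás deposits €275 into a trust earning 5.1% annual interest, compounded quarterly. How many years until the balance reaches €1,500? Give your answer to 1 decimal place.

(1 + 0.01275)^(4t) = 1,500/275 = 5.4545.
4t·ln(1 + 0.01275) = ln(5.4545); 4t = 1.6964/0.0126694 ≈ 133.9013.
t ≈ 33.4753 years.

33.5 years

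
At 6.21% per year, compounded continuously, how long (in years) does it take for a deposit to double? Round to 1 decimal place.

e^(0.0621t) = 2, so 0.0621t = ln 2 ≈ 0.69315.
t ≈ 0.69315/0.0621 ≈ 11.1618.

11.2 years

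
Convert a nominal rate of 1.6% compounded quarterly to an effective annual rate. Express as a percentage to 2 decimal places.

1.61%

EAR = (1 + 1.6%/4)^4 − 1 = (1 + 0.004)^4 − 1.
(1 + 0.004)^4 ≈ 1.016096, so EAR ≈ 1.60963%.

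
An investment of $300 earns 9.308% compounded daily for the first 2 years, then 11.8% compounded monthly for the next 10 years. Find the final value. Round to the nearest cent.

After 2 years at 9.308%: 300 × 1.204586395 ≈ 361.3759.
Then 10 years at 11.8%: 361.3759 × 3.235670233 ≈ 1,169.2933.

$1,169.29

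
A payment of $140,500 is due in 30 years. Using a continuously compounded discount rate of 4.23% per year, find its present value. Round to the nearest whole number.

$39,496

P = A·e^(−rt) = 140,500·e^(−1.269).
e^(−1.269) ≈ 0.281112593863, so P ≈ 39,496.3194.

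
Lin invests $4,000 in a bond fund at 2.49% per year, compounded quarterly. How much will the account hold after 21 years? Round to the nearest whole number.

Periodic rate = 2.49%/4 = 0.006225; periods = 4·21 = 84.
A = 4,000·(1 + 0.006225)^84 ≈ 4,000·1.684180671 ≈ 6,736.7227.

$6,737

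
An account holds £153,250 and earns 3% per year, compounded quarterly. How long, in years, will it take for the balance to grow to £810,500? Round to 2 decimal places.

(1 + 0.0075)^(4t) = 810,500/153,250 = 5.2887.
4t·ln(1 + 0.0075) = ln(5.2887); 4t = 1.6656/0.00747201 ≈ 222.9092.
t ≈ 55.7273 years.

55.73 years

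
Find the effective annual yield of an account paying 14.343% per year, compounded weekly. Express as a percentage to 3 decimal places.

15.400%

EAR = (1 + 14.343%/52)^52 − 1 = (1 + 0.00275827)^52 − 1.
(1 + 0.00275827)^52 ≈ 1.153998, so EAR ≈ 15.39981%.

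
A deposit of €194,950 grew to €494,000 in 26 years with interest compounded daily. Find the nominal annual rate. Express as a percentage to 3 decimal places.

3.576%

(1 + r/365)^9490 = 494,000/194,950 = 2.53398.
1 + r/365 = 2.53398^(1/9490) ≈ 1.000098, so r/365 ≈ 0.0000979808.
r ≈ 365·0.0000979808 = 3.57630%.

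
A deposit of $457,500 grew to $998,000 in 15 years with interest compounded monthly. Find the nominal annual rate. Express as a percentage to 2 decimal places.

5.21%

(1 + r/12)^180 = 998,000/457,500 = 2.18142.
1 + r/12 = 2.18142^(1/180) ≈ 1.004343, so r/12 ≈ 0.0043426.
r ≈ 12·0.0043426 = 5.21112%.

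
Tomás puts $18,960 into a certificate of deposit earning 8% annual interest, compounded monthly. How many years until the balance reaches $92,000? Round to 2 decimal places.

We need (1 + 0.00666667)^(12t) = 4.8523, so 12t = ln 4.8523 / ln 1.006667 ≈ 237.7074.
t ≈ 237.7074/12 = 19.8090 years.

19.81 years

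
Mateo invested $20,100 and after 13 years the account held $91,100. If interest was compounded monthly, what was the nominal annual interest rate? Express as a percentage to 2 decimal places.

(1 + r/12)^156 = 91,100/20,100 = 4.53234.
1 + r/12 = 4.53234^(1/156) ≈ 1.009734, so r/12 ≈ 0.0097345.
r ≈ 12·0.0097345 = 11.68140%.

11.68%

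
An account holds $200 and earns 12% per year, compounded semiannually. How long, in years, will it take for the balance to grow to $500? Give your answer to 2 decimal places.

7.86 years

(1 + 0.06)^(2t) = 500/200 = 2.5.
2t·ln(1 + 0.06) = ln(2.5); 2t = 0.91629/0.0582689 ≈ 15.7252.
t ≈ 7.8626 years.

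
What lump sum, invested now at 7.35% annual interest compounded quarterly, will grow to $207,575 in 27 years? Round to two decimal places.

Growth factor = (1 + 0.018375)^108 ≈ 7.14553525682.
P = 207,575/7.14553525682 ≈ 29,049.6083.

$29,049.61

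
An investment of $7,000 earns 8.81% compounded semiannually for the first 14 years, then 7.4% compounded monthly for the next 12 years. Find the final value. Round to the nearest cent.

Phase 1: 7,000·(1 + 0.04405)^28 ≈ 23,404.2310.
Phase 2: 23,404.2310·(1 + 0.074/12)^144 ≈ 56,723.5814.

$56,723.58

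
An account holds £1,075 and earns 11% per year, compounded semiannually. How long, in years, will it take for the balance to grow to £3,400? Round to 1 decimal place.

We need (1 + 0.055)^(2t) = 3.1628, so 2t = ln 3.1628 / ln 1.055 ≈ 21.5061.
t ≈ 21.5061/2 = 10.7531 years.

10.8 years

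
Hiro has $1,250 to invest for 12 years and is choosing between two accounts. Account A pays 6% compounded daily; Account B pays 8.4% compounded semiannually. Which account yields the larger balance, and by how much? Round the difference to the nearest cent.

Account A growth factor: (1 + 0.06/365)^4380 ≈ 2.05431165; balance ≈ 2,567.8896.
Account B growth factor: (1 + 0.042)^24 ≈ 2.684264175; balance ≈ 3,355.3302.
Account B is larger by 787.4407.

Account B, by $787.44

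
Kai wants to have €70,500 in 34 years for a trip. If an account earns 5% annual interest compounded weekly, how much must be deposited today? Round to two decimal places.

Growth factor = (1 + 0.05/52)^1768 ≈ 5.4694781837.
P = 70,500/5.4694781837 ≈ 12,889.7123.

€12,889.71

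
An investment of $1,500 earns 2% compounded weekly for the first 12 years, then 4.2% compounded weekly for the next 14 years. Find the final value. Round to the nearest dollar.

After 12 years at 2%: 1,500 × 1.271190494 ≈ 1,906.7857.
Then 14 years at 4.2%: 1,906.7857 × 1.799956803 ≈ 3,432.1320.

$3,432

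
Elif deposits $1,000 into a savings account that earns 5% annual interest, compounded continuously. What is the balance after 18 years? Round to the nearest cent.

A = P·e^(rt) = 1,000·e^(0.05·18) = 1,000·e^0.9.
e^0.9 ≈ 2.459603111, so A ≈ 2,459.6031.

$2,459.60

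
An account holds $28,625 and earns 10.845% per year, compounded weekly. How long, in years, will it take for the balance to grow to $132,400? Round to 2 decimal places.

(1 + 0.00208558)^(52t) = 132,400/28,625 = 4.6253.
52t·ln(1 + 0.00208558) = ln(4.6253); 52t = 1.5315/0.00208341 ≈ 735.1173.
t ≈ 14.1369 years.

14.14 years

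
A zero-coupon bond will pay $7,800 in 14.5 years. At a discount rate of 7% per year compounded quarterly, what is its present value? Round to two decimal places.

$2,851.66

Periodic rate = 7%/4 = 0.0175; 58 periods.
P = 7,800/(1 + 0.0175)^58 ≈ 7,800/2.735245033 ≈ 2,851.6641.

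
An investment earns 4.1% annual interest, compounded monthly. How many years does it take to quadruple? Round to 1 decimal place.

(1 + 0.00341667)^(12t) = 4.
12t = ln 4 / ln(1 + 0.00341667) ≈ 1.3863/0.00341084 ≈ 406.4374.
t ≈ 33.8698.

33.9 years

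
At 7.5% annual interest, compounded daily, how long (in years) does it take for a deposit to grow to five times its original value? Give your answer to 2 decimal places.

21.46 years

(1 + 0.000205479)^(365t) = 5.
365t = ln 5 / ln(1 + 0.000205479) ≈ 1.6094/0.000205458 ≈ 7833.4025.
t ≈ 21.4614.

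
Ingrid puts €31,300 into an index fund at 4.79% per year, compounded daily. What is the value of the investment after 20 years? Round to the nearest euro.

Periodic rate = 4.79%/365 = 0.000131233; periods = 365·20 = 7300.
A = 31,300·(1 + 0.0479/365)^7300 ≈ 31,300·2.6063144752 ≈ 81,577.6431.

€81,578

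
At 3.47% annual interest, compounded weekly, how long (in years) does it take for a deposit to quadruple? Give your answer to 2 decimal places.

39.96 years

(1 + 0.000667308)^(52t) = 4.
52t = ln 4 / ln(1 + 0.000667308) ≈ 1.3863/0.000667085 ≈ 2078.1371.
t ≈ 39.9642.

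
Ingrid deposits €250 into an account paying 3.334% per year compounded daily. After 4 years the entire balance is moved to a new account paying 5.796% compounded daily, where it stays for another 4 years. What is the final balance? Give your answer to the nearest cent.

After 4 years at 3.334%: 250 × 1.14265432 ≈ 285.6636.
Then 4 years at 5.796%: 285.6636 × 1.26089476 ≈ 360.1917.

€360.19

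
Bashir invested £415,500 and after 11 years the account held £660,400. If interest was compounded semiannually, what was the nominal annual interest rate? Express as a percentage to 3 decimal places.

4.257%

(1 + r/2)^22 = 660,400/415,500 = 1.58941.
1 + r/2 = 1.58941^(1/22) ≈ 1.021285, so r/2 ≈ 0.0212853.
r ≈ 2·0.0212853 = 4.25707%.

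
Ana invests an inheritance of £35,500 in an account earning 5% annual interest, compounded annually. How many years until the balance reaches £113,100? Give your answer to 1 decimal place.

We need (1 + 0.05)^t = 3.1859, so t = ln 3.1859 / ln 1.05 ≈ 23.7495.

23.7 years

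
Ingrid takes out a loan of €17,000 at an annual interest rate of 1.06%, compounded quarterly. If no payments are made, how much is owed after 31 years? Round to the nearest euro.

Periodic rate = 1.06%/4 = 0.00265; periods = 4·31 = 124.
A = 17,000·(1 + 0.00265)^124 ≈ 17,000·1.3884185598 ≈ 23,603.1155.

€23,603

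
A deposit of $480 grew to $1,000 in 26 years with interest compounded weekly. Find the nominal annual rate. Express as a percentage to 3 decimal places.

2.824%

The 1352-period growth factor is 1,000/480 = 2.08333.
r/52 = 2.08333^(1/1352) − 1 ≈ 0.000543024, so r ≈ 52·0.000543024 = 2.82372%.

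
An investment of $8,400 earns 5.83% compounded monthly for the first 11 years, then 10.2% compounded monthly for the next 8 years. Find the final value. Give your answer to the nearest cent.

$35,892.57

Phase 1: 8,400·(1 + 0.0583/12)^132 ≈ 15,926.4127.
Phase 2: 15,926.4127·(1 + 0.0085)^96 ≈ 35,892.5745.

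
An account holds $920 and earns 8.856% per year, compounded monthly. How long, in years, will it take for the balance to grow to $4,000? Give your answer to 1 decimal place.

We need (1 + 0.00738)^(12t) = 4.3478, so 12t = ln 4.3478 / ln 1.00738 ≈ 199.8770.
t ≈ 199.8770/12 = 16.6564 years.

16.7 years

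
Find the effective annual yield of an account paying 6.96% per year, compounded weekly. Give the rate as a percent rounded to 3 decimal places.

7.203%

One year is 52 periods at 0.00133846 each: (1 + 0.00133846)^52 ≈ 1.072029.
EAR = 1.072029 − 1 ≈ 7.20294%.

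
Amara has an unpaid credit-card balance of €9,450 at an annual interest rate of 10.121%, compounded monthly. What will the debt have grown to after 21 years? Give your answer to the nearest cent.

€78,453.95

Growth factor = (1 + 0.10121/12)^252 ≈ 8.3020049792.
A ≈ 9,450 × 8.3020049792 ≈ 78,453.9471.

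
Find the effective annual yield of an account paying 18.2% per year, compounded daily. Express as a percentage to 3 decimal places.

EAR = (1 + 18.2%/365)^365 − 1 = (1 + 0.00049863)^365 − 1.
(1 + 0.00049863)^365 ≈ 1.19956, so EAR ≈ 19.95598%.

19.956%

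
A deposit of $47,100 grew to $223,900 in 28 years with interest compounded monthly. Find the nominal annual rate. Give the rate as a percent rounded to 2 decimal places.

The 336-period growth factor is 223,900/47,100 = 4.75372.
r/12 = 4.75372^(1/336) − 1 ≈ 0.00465044, so r ≈ 12·0.00465044 = 5.58053%.

5.58%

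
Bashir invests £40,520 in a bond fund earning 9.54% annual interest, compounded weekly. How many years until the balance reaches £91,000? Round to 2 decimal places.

8.49 years

We need (1 + 0.00183462)^(52t) = 2.2458, so 52t = ln 2.2458 / ln 1.001835 ≈ 441.4036.
t ≈ 441.4036/52 = 8.4885 years.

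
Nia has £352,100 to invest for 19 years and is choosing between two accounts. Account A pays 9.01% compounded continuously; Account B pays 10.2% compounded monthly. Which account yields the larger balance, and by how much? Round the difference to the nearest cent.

Account B, by £474,885.73

Account A growth factor: e^(0.0901·19) = e^1.7119 ≈ 5.53947649053; balance ≈ 1,950,449.6723.
Account B growth factor: (1 + 0.0085)^228 ≈ 6.888200518385; balance ≈ 2,425,335.4025.
Account B is larger by 474,885.7302.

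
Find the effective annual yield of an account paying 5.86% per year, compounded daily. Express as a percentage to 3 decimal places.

EAR = (1 + 5.86%/365)^365 − 1 = (1 + 0.000160548)^365 − 1.
(1 + 0.000160548)^365 ≈ 1.060346, so EAR ≈ 6.03460%.

6.035%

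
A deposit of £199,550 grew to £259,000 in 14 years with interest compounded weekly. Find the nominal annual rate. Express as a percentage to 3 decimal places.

(1 + r/52)^728 = 259,000/199,550 = 1.29792.
1 + r/52 = 1.29792^(1/728) ≈ 1.000358, so r/52 ≈ 0.000358255.
r ≈ 52·0.000358255 = 1.86293%.

1.863%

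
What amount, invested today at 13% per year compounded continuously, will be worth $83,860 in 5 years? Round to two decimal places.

$43,778.76

P = A·e^(−rt) = 83,860·e^(−0.65).
e^(−0.65) ≈ 0.52204577676, so P ≈ 43,778.7588.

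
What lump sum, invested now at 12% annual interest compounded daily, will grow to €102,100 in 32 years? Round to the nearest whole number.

Periodic rate = 12%/365 = 0.000328767; 11680 periods.
P = 102,100/(1 + 0.12/365)^11680 ≈ 102,100/46.4961217292 ≈ 2,195.8821.

€2,196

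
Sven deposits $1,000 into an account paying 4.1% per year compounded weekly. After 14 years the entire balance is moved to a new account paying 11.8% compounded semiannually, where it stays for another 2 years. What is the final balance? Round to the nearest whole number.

$2,232

Phase 1: 1,000·(1 + 0.041/52)^728 ≈ 1,774.9528.
Phase 2: 1,774.9528·(1 + 0.059)^4 ≈ 2,232.3930.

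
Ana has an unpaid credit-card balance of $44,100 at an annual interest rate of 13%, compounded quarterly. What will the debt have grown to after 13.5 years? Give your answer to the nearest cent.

$248,028.65

Growth factor = (1 + 0.0325)^54 ≈ 5.62423239723.
A ≈ 44,100 × 5.62423239723 ≈ 248,028.6487.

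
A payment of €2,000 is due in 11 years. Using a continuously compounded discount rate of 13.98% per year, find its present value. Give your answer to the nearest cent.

€429.71

P = A·e^(−rt) = 2,000·e^(−1.5378).
e^(−1.5378) ≈ 0.214853259, so P ≈ 429.7065.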